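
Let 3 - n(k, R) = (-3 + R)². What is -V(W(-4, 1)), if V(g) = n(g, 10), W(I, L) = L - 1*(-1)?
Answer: 46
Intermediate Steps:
W(I, L) = 1 + L (W(I, L) = L + 1 = 1 + L)
n(k, R) = 3 - (-3 + R)²
V(g) = -46 (V(g) = 3 - (-3 + 10)² = 3 - 1*7² = 3 - 1*49 = 3 - 49 = -46)
-V(W(-4, 1)) = -1*(-46) = 46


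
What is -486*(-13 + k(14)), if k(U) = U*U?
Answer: -88938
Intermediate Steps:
k(U) = U**2
-486*(-13 + k(14)) = -486*(-13 + 14**2) = -486*(-13 + 196) = -486*183 = -88938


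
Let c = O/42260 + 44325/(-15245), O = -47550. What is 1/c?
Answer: -12885074/51961485 ≈ -0.24797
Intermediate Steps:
c = -51961485/12885074 (c = -47550/42260 + 44325/(-15245) = -47550*1/42260 + 44325*(-1/15245) = -4755/4226 - 8865/3049 = -51961485/12885074 ≈ -4.0327)
1/c = 1/(-51961485/12885074) = -12885074/51961485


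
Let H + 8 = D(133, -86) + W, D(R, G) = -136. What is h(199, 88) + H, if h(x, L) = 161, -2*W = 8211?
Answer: -8177/2 ≈ -4088.5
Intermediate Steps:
W = -8211/2 (W = -½*8211 = -8211/2 ≈ -4105.5)
H = -8499/2 (H = -8 + (-136 - 8211/2) = -8 - 8483/2 = -8499/2 ≈ -4249.5)
h(199, 88) + H = 161 - 8499/2 = -8177/2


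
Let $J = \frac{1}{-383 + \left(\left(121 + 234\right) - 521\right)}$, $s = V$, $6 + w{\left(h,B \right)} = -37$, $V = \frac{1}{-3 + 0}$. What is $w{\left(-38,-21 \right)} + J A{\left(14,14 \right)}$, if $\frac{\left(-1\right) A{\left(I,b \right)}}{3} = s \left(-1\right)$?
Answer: $- \frac{23606}{549} \approx -42.998$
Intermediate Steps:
$V = - \frac{1}{3}$ ($V = \frac{1}{-3} = - \frac{1}{3} \approx -0.33333$)
$w{\left(h,B \right)} = -43$ ($w{\left(h,B \right)} = -6 - 37 = -43$)
$s = - \frac{1}{3} \approx -0.33333$
$A{\left(I,b \right)} = -1$ ($A{\left(I,b \right)} = - 3 \left(\left(- \frac{1}{3}\right) \left(-1\right)\right) = \left(-3\right) \frac{1}{3} = -1$)
$J = - \frac{1}{549}$ ($J = \frac{1}{-383 + \left(355 - 521\right)} = \frac{1}{-383 - 166} = \frac{1}{-549} = - \frac{1}{549} \approx -0.0018215$)
$w{\left(-38,-21 \right)} + J A{\left(14,14 \right)} = -43 - - \frac{1}{549} = -43 + \frac{1}{549} = - \frac{23606}{549}$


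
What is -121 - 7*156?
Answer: -1213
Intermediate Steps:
-121 - 7*156 = -121 - 1092 = -1213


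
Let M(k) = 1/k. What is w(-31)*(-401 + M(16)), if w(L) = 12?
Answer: -19245/4 ≈ -4811.3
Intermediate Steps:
w(-31)*(-401 + M(16)) = 12*(-401 + 1/16) = 12*(-6415/16) = -19245/4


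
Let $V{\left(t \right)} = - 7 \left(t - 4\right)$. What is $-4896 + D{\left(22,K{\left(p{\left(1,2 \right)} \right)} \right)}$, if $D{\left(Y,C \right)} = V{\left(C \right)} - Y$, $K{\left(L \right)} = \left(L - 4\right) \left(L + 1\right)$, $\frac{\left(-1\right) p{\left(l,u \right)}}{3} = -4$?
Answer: $-5618$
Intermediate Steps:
$p{\left(l,u \right)} = 12$ ($p{\left(l,u \right)} = \left(-3\right) \left(-4\right) = 12$)
$V{\left(t \right)} = 28 - 7 t$ ($V{\left(t \right)} = - 7 \left(-4 + t\right) = 28 - 7 t$)
$K{\left(L \right)} = \left(1 + L\right) \left(-4 + L\right)$ ($K{\left(L \right)} = \left(-4 + L\right) \left(1 + L\right) = \left(1 + L\right) \left(-4 + L\right)$)
$D{\left(Y,C \right)} = 28 - Y - 7 C$ ($D{\left(Y,C \right)} = \left(28 - 7 C\right) - Y = 28 - Y - 7 C$)
$-4896 + D{\left(22,K{\left(p{\left(1,2 \right)} \right)} \right)} = -4896 - \left(-6 + 7 \left(-4 + 12^{2} - 36\right)\right) = -4896 - \left(-6 + 7 \left(-4 + 144 - 36\right)\right) = -4896 - 722 = -5618$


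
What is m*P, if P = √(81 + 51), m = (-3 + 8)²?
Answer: 50*√33 ≈ 287.23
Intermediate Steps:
m = 25 (m = 5² = 25)
P = 2*√33 (P = √132 = 2*√33 ≈ 11.489)
m*P = 25*(2*√33) = 50*√33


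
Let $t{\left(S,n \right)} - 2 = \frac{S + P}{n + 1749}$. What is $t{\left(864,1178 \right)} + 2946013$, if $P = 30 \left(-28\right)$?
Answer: $\frac{8622985929}{2927} \approx 2.946 \cdot 10^{6}$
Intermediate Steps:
$P = -840$
$t{\left(S,n \right)} = 2 + \frac{-840 + S}{1749 + n}$ ($t{\left(S,n \right)} = 2 + \frac{S - 840}{n + 1749} = 2 + \frac{-840 + S}{1749 + n}$)
$t{\left(864,1178 \right)} + 2946013 = \frac{2658 + 864 + 2 \cdot 1178}{1749 + 1178} + 2946013 = \frac{2658 + 864 + 2356}{2927} + 2946013 = \frac{1}{2927} \cdot 5878 + 2946013 = \frac{5878}{2927} + 2946013 = \frac{8622985929}{2927}$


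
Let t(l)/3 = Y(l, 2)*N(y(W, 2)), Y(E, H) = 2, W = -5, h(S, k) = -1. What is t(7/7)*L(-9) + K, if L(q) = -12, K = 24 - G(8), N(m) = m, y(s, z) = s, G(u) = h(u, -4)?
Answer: 385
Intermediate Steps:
G(u) = -1
K = 25 (K = 24 - 1*(-1) = 24 + 1 = 25)
t(l) = -30 (t(l) = 3*(2*(-5)) = 3*(-10) = -30)
t(7/7)*L(-9) + K = -30*(-12) + 25 = 360 + 25 = 385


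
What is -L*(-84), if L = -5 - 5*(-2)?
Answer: 420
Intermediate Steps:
L = 5 (L = -5 + 10 = 5)
-L*(-84) = -5*(-84) = -1*(-420) = 420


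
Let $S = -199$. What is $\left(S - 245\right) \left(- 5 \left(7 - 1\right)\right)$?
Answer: $13320$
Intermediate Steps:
$\left(S - 245\right) \left(- 5 \left(7 - 1\right)\right) = \left(-199 - 245\right) \left(- 5 \left(7 - 1\right)\right) = - 444 \left(\left(-5\right) 6\right) = \left(-444\right) \left(-30\right) = 13320$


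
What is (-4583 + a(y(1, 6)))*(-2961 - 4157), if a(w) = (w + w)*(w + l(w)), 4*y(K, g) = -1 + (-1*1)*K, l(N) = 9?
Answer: 32682297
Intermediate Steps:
y(K, g) = -1/4 - K/4 (y(K, g) = (-1 + (-1*1)*K)/4 = (-1 - K)/4 = -1/4 - K/4)
a(w) = 2*w*(9 + w) (a(w) = (w + w)*(w + 9) = (2*w)*(9 + w) = 2*w*(9 + w))
(-4583 + a(y(1, 6)))*(-2961 - 4157) = (-4583 + 2*(-1/4 - 1/4*1)*(9 + (-1/4 - 1/4*1)))*(-2961 - 4157) = (-4583 + 2*(-1/4 - 1/4)*(9 + (-1/4 - 1/4)))*(-7118) = (-4583 + 2*(-1/2)*(9 - 1/2))*(-7118) = (-4583 + 2*(-1/2)*(17/2))*(-7118) = (-4583 - 17/2)*(-7118) = -9183/2*(-7118) = 32682297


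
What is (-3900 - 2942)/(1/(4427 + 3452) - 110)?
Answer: 53908118/866689 ≈ 62.200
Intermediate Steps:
(-3900 - 2942)/(1/(4427 + 3452) - 110) = -6842/(1/7879 - 110) = -6842/(-866689/7879) = -6842*(-7879/866689) = 53908118/866689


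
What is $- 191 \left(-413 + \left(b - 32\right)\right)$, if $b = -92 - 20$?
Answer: $106387$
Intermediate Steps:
$b = -112$ ($b = -92 - 20 = -112$)
$- 191 \left(-413 + \left(b - 32\right)\right) = - 191 \left(-413 - 144\right) = \left(-191\right) \left(-557\right) = 106387$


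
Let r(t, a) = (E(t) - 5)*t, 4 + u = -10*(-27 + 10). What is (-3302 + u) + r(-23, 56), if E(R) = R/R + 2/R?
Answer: -3042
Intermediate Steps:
u = 166 (u = -4 - 10*(-27 + 10) = -4 - 10*(-17) = -4 + 170 = 166)
E(R) = 1 + 2/R
r(t, a) = t*(-5 + (2 + t)/t) (r(t, a) = ((2 + t)/t - 5)*t = (-5 + (2 + t)/t)*t = t*(-5 + (2 + t)/t))
(-3302 + u) + r(-23, 56) = (-3302 + 166) + (2 - 4*(-23)) = -3136 + (2 + 92) = -3136 + 94 = -3042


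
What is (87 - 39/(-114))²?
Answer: 11015761/1444 ≈ 7628.6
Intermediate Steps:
(87 - 39/(-114))² = (87 - 39*(-1/114))² = (87 + 13/38)² = (3319/38)² = 11015761/1444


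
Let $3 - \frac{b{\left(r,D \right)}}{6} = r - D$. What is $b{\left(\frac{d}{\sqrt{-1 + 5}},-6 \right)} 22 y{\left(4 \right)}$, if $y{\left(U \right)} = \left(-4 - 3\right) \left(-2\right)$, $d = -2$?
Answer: $-3696$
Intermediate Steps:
$b{\left(r,D \right)} = 18 - 6 r + 6 D$ ($b{\left(r,D \right)} = 18 - 6 \left(r - D\right) = 18 + \left(- 6 r + 6 D\right) = 18 - 6 r + 6 D$)
$y{\left(U \right)} = 14$ ($y{\left(U \right)} = \left(-7\right) \left(-2\right) = 14$)
$b{\left(\frac{d}{\sqrt{-1 + 5}},-6 \right)} 22 y{\left(4 \right)} = \left(18 - 6 \left(- \frac{2}{\sqrt{-1 + 5}}\right) + 6 \left(-6\right)\right) 22 \cdot 14 = \left(18 - 6 \left(- \frac{2}{\sqrt{4}}\right) - 36\right) 22 \cdot 14 = \left(18 - 6 \left(- \frac{2}{2}\right) - 36\right) 22 \cdot 14 = \left(18 - 6 \left(\left(-2\right) \frac{1}{2}\right) - 36\right) 22 \cdot 14 = \left(18 - -6 - 36\right) 22 \cdot 14 = \left(18 + 6 - 36\right) 22 \cdot 14 = \left(-12\right) 22 \cdot 14 = \left(-264\right) 14 = -3696$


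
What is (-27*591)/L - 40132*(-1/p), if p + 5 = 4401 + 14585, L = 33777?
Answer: 4331929/2638359 ≈ 1.6419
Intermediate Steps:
p = 18981 (p = -5 + (4401 + 14585) = -5 + 18986 = 18981)
(-27*591)/L - 40132*(-1/p) = -27*591/33777 - 40132/((-1*18981)) = -15957*1/33777 - 40132/(-18981) = -197/417 - 40132*(-1/18981) = -197/417 + 40132/18981 = 4331929/2638359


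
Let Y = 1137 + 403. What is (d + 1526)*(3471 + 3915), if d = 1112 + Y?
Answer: 30858708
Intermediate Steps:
Y = 1540
d = 2652 (d = 1112 + 1540 = 2652)
(d + 1526)*(3471 + 3915) = (2652 + 1526)*(3471 + 3915) = 4178*7386 = 30858708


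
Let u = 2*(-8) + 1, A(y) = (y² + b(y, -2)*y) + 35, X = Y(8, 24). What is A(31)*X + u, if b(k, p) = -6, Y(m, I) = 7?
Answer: 5655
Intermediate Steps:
X = 7
A(y) = 35 + y² - 6*y (A(y) = (y² - 6*y) + 35 = 35 + y² - 6*y)
u = -15 (u = -16 + 1 = -15)
A(31)*X + u = (35 + 31² - 6*31)*7 - 15 = (35 + 961 - 186)*7 - 15 = 810*7 - 15 = 5670 - 15 = 5655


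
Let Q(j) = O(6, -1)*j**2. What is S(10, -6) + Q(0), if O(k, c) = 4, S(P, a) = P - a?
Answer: 16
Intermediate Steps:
Q(j) = 4*j**2
S(10, -6) + Q(0) = (10 - 1*(-6)) + 4*0**2 = (10 + 6) + 4*0 = 16 + 0 = 16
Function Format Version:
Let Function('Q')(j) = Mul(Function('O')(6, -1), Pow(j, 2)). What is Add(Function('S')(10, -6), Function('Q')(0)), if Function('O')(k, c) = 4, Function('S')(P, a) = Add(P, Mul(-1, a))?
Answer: 16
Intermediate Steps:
Function('Q')(j) = Mul(4, Pow(j, 2))
Add(Function('S')(10, -6), Function('Q')(0)) = Add(Add(10, Mul(-1, -6)), Mul(4, Pow(0, 2))) = Add(Add(10, 6), Mul(4, 0)) = Add(16, 0) = 16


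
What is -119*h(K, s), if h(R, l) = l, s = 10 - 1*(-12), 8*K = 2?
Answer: -2618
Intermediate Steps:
K = ¼ (K = (⅛)*2 = ¼ ≈ 0.25000)
s = 22 (s = 10 + 12 = 22)
-119*h(K, s) = -119*22 = -2618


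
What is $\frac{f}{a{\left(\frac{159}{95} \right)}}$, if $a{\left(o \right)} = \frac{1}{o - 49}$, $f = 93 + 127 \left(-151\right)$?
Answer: $\frac{85801664}{95} \approx 9.0318 \cdot 10^{5}$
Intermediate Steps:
$f = -19084$ ($f = 93 - 19177 = -19084$)
$a{\left(o \right)} = \frac{1}{-49 + o}$
$\frac{f}{a{\left(\frac{159}{95} \right)}} = - \frac{19084}{\frac{1}{-49 + \frac{159}{95}}} = - \frac{19084}{\frac{1}{- \frac{4496}{95}}} = - \frac{19084}{- \frac{95}{4496}} = \left(-19084\right) \left(- \frac{4496}{95}\right) = \frac{85801664}{95}$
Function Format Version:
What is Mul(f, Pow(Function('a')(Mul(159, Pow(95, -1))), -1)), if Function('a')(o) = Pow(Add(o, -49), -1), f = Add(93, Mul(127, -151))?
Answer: Rational(85801664, 95) ≈ 9.0318e+5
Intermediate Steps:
f = -19084 (f = Add(93, -19177) = -19084)
Function('a')(o) = Pow(Add(-49, o), -1)
Mul(f, Pow(Function('a')(Mul(159, Pow(95, -1))), -1)) = Mul(-19084, Pow(Pow(Add(-49, Mul(159, Pow(95, -1))), -1), -1)) = Mul(-19084, Pow(Pow(Add(-49, Mul(159, Rational(1, 95))), -1), -1)) = Mul(-19084, Pow(Pow(Add(-49, Rational(159, 95)), -1), -1)) = Mul(-19084, Pow(Pow(Rational(-4496, 95), -1), -1)) = Mul(-19084, Pow(Rational(-95, 4496), -1)) = Mul(-19084, Rational(-4496, 95)) = Rational(85801664, 95)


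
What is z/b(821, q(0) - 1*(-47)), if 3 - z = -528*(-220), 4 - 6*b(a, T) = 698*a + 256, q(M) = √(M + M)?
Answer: 348471/286655 ≈ 1.2156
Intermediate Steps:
q(M) = √2*√M (q(M) = √(2*M) = √2*√M)
b(a, T) = -42 - 349*a/3 (b(a, T) = ⅔ - (698*a + 256)/6 = ⅔ - (256 + 698*a)/6 = ⅔ + (-128/3 - 349*a/3) = -42 - 349*a/3)
z = -116157 (z = 3 - (-528)*(-220) = 3 - 1*116160 = 3 - 116160 = -116157)
z/b(821, q(0) - 1*(-47)) = -116157/(-42 - 349/3*821) = -116157/(-42 - 286529/3) = -116157/(-286655/3) = -116157*(-3/286655) = 348471/286655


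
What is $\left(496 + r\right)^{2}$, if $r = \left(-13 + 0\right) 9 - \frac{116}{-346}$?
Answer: $\frac{4306640625}{29929} \approx 1.439 \cdot 10^{5}$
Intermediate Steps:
$r = - \frac{20183}{173}$ ($r = \left(-13\right) 9 - - \frac{58}{173} = -117 + \frac{58}{173} = - \frac{20183}{173} \approx -116.66$)
$\left(496 + r\right)^{2} = \left(496 - \frac{20183}{173}\right)^{2} = \left(\frac{65625}{173}\right)^{2} = \frac{4306640625}{29929}$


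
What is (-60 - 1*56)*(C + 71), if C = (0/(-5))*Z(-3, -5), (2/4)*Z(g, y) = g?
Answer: -8236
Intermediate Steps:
Z(g, y) = 2*g
C = 0 (C = (0/(-5))*(2*(-3)) = -⅕*0*(-6) = 0*(-6) = 0)
(-60 - 1*56)*(C + 71) = (-60 - 1*56)*(0 + 71) = (-60 - 56)*71 = -116*71 = -8236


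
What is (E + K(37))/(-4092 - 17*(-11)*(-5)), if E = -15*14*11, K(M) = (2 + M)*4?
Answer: 2154/5027 ≈ 0.42849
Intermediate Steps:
K(M) = 8 + 4*M
E = -2310 (E = -210*11 = -2310)
(E + K(37))/(-4092 - 17*(-11)*(-5)) = (-2310 + (8 + 4*37))/(-4092 - 17*(-11)*(-5)) = (-2310 + (8 + 148))/(-4092 + 187*(-5)) = (-2310 + 156)/(-4092 - 935) = -2154/(-5027) = -2154*(-1/5027) = 2154/5027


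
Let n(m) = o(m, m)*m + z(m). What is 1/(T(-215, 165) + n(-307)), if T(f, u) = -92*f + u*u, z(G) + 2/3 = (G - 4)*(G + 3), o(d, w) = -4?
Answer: 3/428329 ≈ 7.0040e-6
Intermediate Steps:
z(G) = -2/3 + (-4 + G)*(3 + G) (z(G) = -2/3 + (G - 4)*(G + 3) = -2/3 + (-4 + G)*(3 + G))
T(f, u) = u**2 - 92*f (T(f, u) = -92*f + u**2 = u**2 - 92*f)
n(m) = -38/3 + m**2 - 5*m (n(m) = -4*m + (-38/3 + m**2 - m) = -38/3 + m**2 - 5*m)
1/(T(-215, 165) + n(-307)) = 1/((165**2 - 92*(-215)) + (-38/3 + (-307)**2 - 5*(-307))) = 1/((27225 + 19780) + (-38/3 + 94249 + 1535)) = 1/(47005 + 287314/3) = 1/(428329/3) = 3/428329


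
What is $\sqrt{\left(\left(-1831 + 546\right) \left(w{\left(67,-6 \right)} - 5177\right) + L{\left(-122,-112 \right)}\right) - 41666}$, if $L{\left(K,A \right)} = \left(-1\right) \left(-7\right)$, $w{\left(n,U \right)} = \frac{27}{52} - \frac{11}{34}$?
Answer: $\frac{9 \sqrt{15943956379}}{442} \approx 2571.1$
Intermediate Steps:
$w{\left(n,U \right)} = \frac{173}{884}$ ($w{\left(n,U \right)} = 27 \cdot \frac{1}{52} - \frac{11}{34} = \frac{27}{52} - \frac{11}{34} = \frac{173}{884}$)
$L{\left(K,A \right)} = 7$
$\sqrt{\left(\left(-1831 + 546\right) \left(w{\left(67,-6 \right)} - 5177\right) + L{\left(-122,-112 \right)}\right) - 41666} = \sqrt{\left(\left(-1831 + 546\right) \left(\frac{173}{884} - 5177\right) + 7\right) - 41666} = \sqrt{\left(\left(-1285\right) \left(- \frac{4576295}{884}\right) + 7\right) - 41666} = \sqrt{\left(\frac{5880539075}{884} + 7\right) - 41666} = \sqrt{\frac{5880545263}{884} - 41666} = \sqrt{\frac{5843712519}{884}} = \frac{9 \sqrt{15943956379}}{442}$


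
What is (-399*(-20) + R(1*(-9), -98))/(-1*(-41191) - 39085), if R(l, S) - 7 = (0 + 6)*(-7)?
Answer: 7945/2106 ≈ 3.7726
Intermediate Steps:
R(l, S) = -35 (R(l, S) = 7 + (0 + 6)*(-7) = 7 + 6*(-7) = 7 - 42 = -35)
(-399*(-20) + R(1*(-9), -98))/(-1*(-41191) - 39085) = (-399*(-20) - 35)/(-1*(-41191) - 39085) = (7980 - 35)/(41191 - 39085) = 7945/2106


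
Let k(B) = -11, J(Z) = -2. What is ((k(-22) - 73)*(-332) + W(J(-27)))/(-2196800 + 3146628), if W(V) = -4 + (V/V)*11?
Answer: 27895/949828 ≈ 0.029368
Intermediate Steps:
W(V) = 7 (W(V) = -4 + 1*11 = -4 + 11 = 7)
((k(-22) - 73)*(-332) + W(J(-27)))/(-2196800 + 3146628) = ((-11 - 73)*(-332) + 7)/(-2196800 + 3146628) = (-84*(-332) + 7)/949828 = (27888 + 7)*(1/949828) = 27895*(1/949828) = 27895/949828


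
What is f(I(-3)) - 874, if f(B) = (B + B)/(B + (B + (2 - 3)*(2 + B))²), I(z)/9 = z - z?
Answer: -874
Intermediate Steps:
I(z) = 0 (I(z) = 9*(z - z) = 9*0 = 0)
f(B) = 2*B/(4 + B) (f(B) = (2*B)/(B + (B - (2 + B))²) = (2*B)/(B + (B + (-2 - B))²) = (2*B)/(B + (-2)²) = (2*B)/(B + 4) = (2*B)/(4 + B) = 2*B/(4 + B))
f(I(-3)) - 874 = 2*0/(4 + 0) - 874 = 2*0/4 - 874 = 2*0*(¼) - 874 = 0 - 874 = -874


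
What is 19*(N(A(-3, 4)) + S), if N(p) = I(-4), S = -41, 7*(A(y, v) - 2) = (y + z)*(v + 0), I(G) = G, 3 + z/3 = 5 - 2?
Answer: -855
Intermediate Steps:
z = 0 (z = -9 + 3*(5 - 2) = -9 + 3*3 = -9 + 9 = 0)
A(y, v) = 2 + v*y/7 (A(y, v) = 2 + ((y + 0)*(v + 0))/7 = 2 + (y*v)/7 = 2 + (v*y)/7 = 2 + v*y/7)
N(p) = -4
19*(N(A(-3, 4)) + S) = 19*(-4 - 41) = 19*(-45) = -855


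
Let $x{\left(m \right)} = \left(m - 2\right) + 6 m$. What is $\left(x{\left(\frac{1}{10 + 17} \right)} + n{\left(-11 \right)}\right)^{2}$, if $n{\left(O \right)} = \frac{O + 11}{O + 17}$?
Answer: $\frac{2209}{729} \approx 3.0302$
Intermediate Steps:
$x{\left(m \right)} = -2 + 7 m$ ($x{\left(m \right)} = \left(-2 + m\right) + 6 m = -2 + 7 m$)
$n{\left(O \right)} = \frac{11 + O}{17 + O}$
$\left(x{\left(\frac{1}{10 + 17} \right)} + n{\left(-11 \right)}\right)^{2} = \left(\left(-2 + \frac{7}{10 + 17}\right) + \frac{11 - 11}{17 - 11}\right)^{2} = \left(\left(-2 + \frac{7}{27}\right) + \frac{1}{6} \cdot 0\right)^{2} = \left(\left(-2 + 7 \cdot \frac{1}{27}\right) + \frac{1}{6} \cdot 0\right)^{2} = \left(\left(-2 + \frac{7}{27}\right) + 0\right)^{2} = \left(- \frac{47}{27} + 0\right)^{2} = \left(- \frac{47}{27}\right)^{2} = \frac{2209}{729}$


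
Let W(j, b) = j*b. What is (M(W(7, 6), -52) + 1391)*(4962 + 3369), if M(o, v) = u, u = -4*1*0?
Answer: 11588421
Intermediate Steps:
W(j, b) = b*j
u = 0 (u = -4*0 = 0)
M(o, v) = 0
(M(W(7, 6), -52) + 1391)*(4962 + 3369) = (0 + 1391)*(4962 + 3369) = 1391*8331 = 11588421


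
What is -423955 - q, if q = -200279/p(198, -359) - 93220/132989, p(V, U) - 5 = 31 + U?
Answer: -959883227724/2260813 ≈ -4.2457e+5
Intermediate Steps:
p(V, U) = 36 + U (p(V, U) = 5 + (31 + U) = 36 + U)
q = 1400252309/2260813 (q = -200279/(36 - 359) - 93220/132989 = -200279/(-323) - 93220*1/132989 = -200279*(-1/323) - 93220/132989 = 10541/17 - 93220/132989 = 1400252309/2260813 ≈ 619.36)
-423955 - q = -423955 - 1*1400252309/2260813 = -423955 - 1400252309/2260813 = -959883227724/2260813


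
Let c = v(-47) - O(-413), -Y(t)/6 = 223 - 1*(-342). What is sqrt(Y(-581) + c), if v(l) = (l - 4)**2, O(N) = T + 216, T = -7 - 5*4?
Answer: I*sqrt(978) ≈ 31.273*I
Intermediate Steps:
T = -27 (T = -7 - 20 = -27)
Y(t) = -3390 (Y(t) = -6*(223 - 1*(-342)) = -6*(223 + 342) = -6*565 = -3390)
O(N) = 189 (O(N) = -27 + 216 = 189)
v(l) = (-4 + l)**2
c = 2412 (c = (-4 - 47)**2 - 1*189 = (-51)**2 - 189 = 2601 - 189 = 2412)
sqrt(Y(-581) + c) = sqrt(-3390 + 2412) = sqrt(-978) = I*sqrt(978)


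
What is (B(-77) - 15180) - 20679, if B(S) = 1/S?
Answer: -2761144/77 ≈ -35859.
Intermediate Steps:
(B(-77) - 15180) - 20679 = (1/(-77) - 15180) - 20679 = (-1/77 - 15180) - 20679 = -1168861/77 - 20679 = -2761144/77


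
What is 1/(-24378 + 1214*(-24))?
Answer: -1/53514 ≈ -1.8687e-5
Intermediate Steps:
1/(-24378 + 1214*(-24)) = 1/(-24378 - 29136) = 1/(-53514) = -1/53514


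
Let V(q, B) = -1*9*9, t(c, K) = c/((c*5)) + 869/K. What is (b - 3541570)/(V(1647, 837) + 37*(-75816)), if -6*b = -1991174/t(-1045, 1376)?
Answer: 53934327350/48146900499 ≈ 1.1202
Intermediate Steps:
t(c, K) = ⅕ + 869/K (t(c, K) = c/((5*c)) + 869/K = c*(1/(5*c)) + 869/K = ⅕ + 869/K)
V(q, B) = -81 (V(q, B) = -9*9 = -81)
b = 6849638560/17163 (b = -(-995587)/(3*((⅕)*(4345 + 1376)/1376)) = -(-995587)/(3*((⅕)*(1/1376)*5721)) = -(-995587)/(3*5721/6880) = -(-995587)*6880/(3*5721) = -⅙*(-13699277120/5721) = 6849638560/17163 ≈ 3.9909e+5)
(b - 3541570)/(V(1647, 837) + 37*(-75816)) = (6849638560/17163 - 3541570)/(-81 + 37*(-75816)) = -53934327350/(17163*(-81 - 2805192)) = -53934327350/17163/(-2805273) = -53934327350/17163*(-1/2805273) = 53934327350/48146900499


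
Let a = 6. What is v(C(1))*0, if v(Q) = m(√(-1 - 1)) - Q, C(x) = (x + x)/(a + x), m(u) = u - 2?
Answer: 0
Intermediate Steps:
m(u) = -2 + u
C(x) = 2*x/(6 + x) (C(x) = (x + x)/(6 + x) = (2*x)/(6 + x) = 2*x/(6 + x))
v(Q) = -2 - Q + I*√2 (v(Q) = (-2 + √(-1 - 1)) - Q = (-2 + √(-2)) - Q = (-2 + I*√2) - Q = -2 - Q + I*√2)
v(C(1))*0 = (-2 - 2/(6 + 1) + I*√2)*0 = (-2 - 2/7 + I*√2)*0 = (-16/7 + I*√2)*0 = 0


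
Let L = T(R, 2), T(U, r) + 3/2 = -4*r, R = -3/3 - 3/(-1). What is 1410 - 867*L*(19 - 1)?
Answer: 149667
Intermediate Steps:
R = 2 (R = -3*⅓ - 3*(-1) = -1 + 3 = 2)
T(U, r) = -3/2 - 4*r
L = -19/2 (L = -3/2 - 4*2 = -3/2 - 8 = -19/2 ≈ -9.5000)
1410 - 867*L*(19 - 1) = 1410 - (-16473)*(19 - 1)/2 = 1410 - (-16473)*18/2 = 1410 - 867*(-171) = 1410 + 148257 = 149667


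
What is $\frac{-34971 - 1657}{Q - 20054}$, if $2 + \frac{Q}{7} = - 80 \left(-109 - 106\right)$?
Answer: $- \frac{9157}{25083} \approx -0.36507$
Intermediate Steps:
$Q = 120386$ ($Q = -14 + 7 \left(- 80 \left(-109 - 106\right)\right) = -14 + 7 \left(\left(-80\right) \left(-215\right)\right) = -14 + 7 \cdot 17200 = -14 + 120400 = 120386$)
$\frac{-34971 - 1657}{Q - 20054} = \frac{-34971 - 1657}{120386 - 20054} = - \frac{36628}{100332} = \left(-36628\right) \frac{1}{100332} = - \frac{9157}{25083}$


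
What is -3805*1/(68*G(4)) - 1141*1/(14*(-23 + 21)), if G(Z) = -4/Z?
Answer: 1644/17 ≈ 96.706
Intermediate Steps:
-3805*1/(68*G(4)) - 1141*1/(14*(-23 + 21)) = -3805/((-4/4*17)*4) - 1141*1/(14*(-23 + 21)) = -3805/((-4*1/4*17)*4) - 1141/((-2*14)) = -3805/(-1*17*4) - 1141/(-28) = -3805/((-17*4)) - 1141*(-1/28) = -3805/(-68) + 163/4 = -3805*(-1/68) + 163/4 = 3805/68 + 163/4 = 1644/17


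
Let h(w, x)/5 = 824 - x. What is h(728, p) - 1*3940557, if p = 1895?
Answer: -3945912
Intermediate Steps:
h(w, x) = 4120 - 5*x (h(w, x) = 5*(824 - x) = 4120 - 5*x)
h(728, p) - 1*3940557 = (4120 - 5*1895) - 1*3940557 = (4120 - 9475) - 3940557 = -5355 - 3940557 = -3945912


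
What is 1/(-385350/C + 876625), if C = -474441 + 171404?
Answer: 43291/37950027925 ≈ 1.1407e-6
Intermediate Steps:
C = -303037
1/(-385350/C + 876625) = 1/(-385350/(-303037) + 876625) = 1/(-385350*(-1/303037) + 876625) = 1/(55050/43291 + 876625) = 1/(37950027925/43291) = 43291/37950027925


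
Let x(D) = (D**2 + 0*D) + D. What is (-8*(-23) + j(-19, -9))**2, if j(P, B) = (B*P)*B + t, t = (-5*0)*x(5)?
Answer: 1836025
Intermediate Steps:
x(D) = D + D**2 (x(D) = (D**2 + 0) + D = D**2 + D = D + D**2)
t = 0 (t = (-5*0)*(5*(1 + 5)) = 0*(5*6) = 0*30 = 0)
j(P, B) = P*B**2 (j(P, B) = (B*P)*B + 0 = P*B**2 + 0 = P*B**2)
(-8*(-23) + j(-19, -9))**2 = (-8*(-23) - 19*(-9)**2)**2 = (184 - 19*81)**2 = (184 - 1539)**2 = (-1355)**2 = 1836025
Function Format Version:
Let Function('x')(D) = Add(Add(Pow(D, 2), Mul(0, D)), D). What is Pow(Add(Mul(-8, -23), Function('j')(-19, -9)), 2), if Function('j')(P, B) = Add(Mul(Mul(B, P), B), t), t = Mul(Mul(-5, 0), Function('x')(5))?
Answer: 1836025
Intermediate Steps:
Function('x')(D) = Add(D, Pow(D, 2)) (Function('x')(D) = Add(Add(Pow(D, 2), 0), D) = Add(Pow(D, 2), D) = Add(D, Pow(D, 2)))
t = 0 (t = Mul(Mul(-5, 0), Mul(5, Add(1, 5))) = Mul(0, Mul(5, 6)) = Mul(0, 30) = 0)
Function('j')(P, B) = Mul(P, Pow(B, 2)) (Function('j')(P, B) = Add(Mul(Mul(B, P), B), 0) = Add(Mul(P, Pow(B, 2)), 0) = Mul(P, Pow(B, 2)))
Pow(Add(Mul(-8, -23), Function('j')(-19, -9)), 2) = Pow(Add(Mul(-8, -23), Mul(-19, Pow(-9, 2))), 2) = Pow(Add(184, Mul(-19, 81)), 2) = Pow(Add(184, -1539), 2) = Pow(-1355, 2) = 1836025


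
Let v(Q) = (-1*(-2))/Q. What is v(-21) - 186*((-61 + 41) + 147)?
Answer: -496064/21 ≈ -23622.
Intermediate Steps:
v(Q) = 2/Q
v(-21) - 186*((-61 + 41) + 147) = 2/(-21) - 186*((-61 + 41) + 147) = 2*(-1/21) - 186*(-20 + 147) = -2/21 - 186*127 = -2/21 - 23622 = -496064/21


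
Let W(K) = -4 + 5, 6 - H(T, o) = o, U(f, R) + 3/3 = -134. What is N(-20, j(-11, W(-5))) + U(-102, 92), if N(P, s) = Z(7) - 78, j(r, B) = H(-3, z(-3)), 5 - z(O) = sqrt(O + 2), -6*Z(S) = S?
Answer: -1285/6 ≈ -214.17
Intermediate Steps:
Z(S) = -S/6
z(O) = 5 - sqrt(2 + O) (z(O) = 5 - sqrt(O + 2) = 5 - sqrt(2 + O))
U(f, R) = -135 (U(f, R) = -1 - 134 = -135)
H(T, o) = 6 - o
W(K) = 1
j(r, B) = 1 + I (j(r, B) = 6 - (5 - sqrt(2 - 3)) = 6 - (5 - sqrt(-1)) = 6 - (5 - I) = 6 + (-5 + I) = 1 + I)
N(P, s) = -475/6 (N(P, s) = -1/6*7 - 78 = -7/6 - 78 = -475/6)
N(-20, j(-11, W(-5))) + U(-102, 92) = -475/6 - 135 = -1285/6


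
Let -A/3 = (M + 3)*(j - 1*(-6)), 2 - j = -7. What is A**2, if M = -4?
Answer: 2025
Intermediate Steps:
j = 9 (j = 2 - 1*(-7) = 2 + 7 = 9)
A = 45 (A = -3*(-4 + 3)*(9 - 1*(-6)) = -(-3)*(9 + 6) = -(-3)*15 = -3*(-15) = 45)
A**2 = 45**2 = 2025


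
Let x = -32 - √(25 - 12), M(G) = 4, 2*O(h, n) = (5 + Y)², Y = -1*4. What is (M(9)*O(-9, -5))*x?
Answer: -64 - 2*√13 ≈ -71.211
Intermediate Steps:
Y = -4
O(h, n) = ½ (O(h, n) = (5 - 4)²/2 = (½)*1² = (½)*1 = ½)
x = -32 - √13 ≈ -35.606
(M(9)*O(-9, -5))*x = (4*(½))*(-32 - √13) = 2*(-32 - √13) = -64 - 2*√13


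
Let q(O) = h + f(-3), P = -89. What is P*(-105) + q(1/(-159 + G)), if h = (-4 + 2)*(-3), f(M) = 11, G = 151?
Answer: 9362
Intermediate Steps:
h = 6 (h = -2*(-3) = 6)
q(O) = 17 (q(O) = 6 + 11 = 17)
P*(-105) + q(1/(-159 + G)) = -89*(-105) + 17 = 9345 + 17 = 9362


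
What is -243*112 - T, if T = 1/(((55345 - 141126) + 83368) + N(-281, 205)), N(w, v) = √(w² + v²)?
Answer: -155174280515/5701583 + √120986/5701583 ≈ -27216.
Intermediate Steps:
N(w, v) = √(v² + w²)
T = 1/(-2413 + √120986) (T = 1/(((55345 - 141126) + 83368) + √(205² + (-281)²)) = 1/((-85781 + 83368) + √(42025 + 78961)) = 1/(-2413 + √120986) ≈ -0.00048422)
-243*112 - T = -243*112 - (-2413/5701583 - √120986/5701583) = -27216 + (2413/5701583 + √120986/5701583) = -155174280515/5701583 + √120986/5701583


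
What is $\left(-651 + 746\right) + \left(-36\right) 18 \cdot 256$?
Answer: $-165793$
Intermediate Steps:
$\left(-651 + 746\right) + \left(-36\right) 18 \cdot 256 = 95 - 165888 = -165793$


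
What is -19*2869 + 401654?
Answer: 347143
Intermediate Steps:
-19*2869 + 401654 = -54511 + 401654 = 347143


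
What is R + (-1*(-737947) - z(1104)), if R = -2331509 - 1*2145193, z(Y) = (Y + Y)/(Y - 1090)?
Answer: -26172389/7 ≈ -3.7389e+6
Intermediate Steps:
z(Y) = 2*Y/(-1090 + Y) (z(Y) = (2*Y)/(-1090 + Y) = 2*Y/(-1090 + Y))
R = -4476702 (R = -2331509 - 2145193 = -4476702)
R + (-1*(-737947) - z(1104)) = -4476702 + (-1*(-737947) - 2*1104/(-1090 + 1104)) = -4476702 + (737947 - 2*1104/14) = -4476702 + (737947 - 1*1104/7) = -4476702 + (737947 - 1104/7) = -4476702 + 5164525/7 = -26172389/7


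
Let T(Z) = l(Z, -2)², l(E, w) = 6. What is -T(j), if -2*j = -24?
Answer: -36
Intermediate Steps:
j = 12 (j = -½*(-24) = 12)
T(Z) = 36 (T(Z) = 6² = 36)
-T(j) = -1*36 = -36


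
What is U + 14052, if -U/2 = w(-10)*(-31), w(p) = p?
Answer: 13432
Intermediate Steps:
U = -620 (U = -(-20)*(-31) = -2*310 = -620)
U + 14052 = -620 + 14052 = 13432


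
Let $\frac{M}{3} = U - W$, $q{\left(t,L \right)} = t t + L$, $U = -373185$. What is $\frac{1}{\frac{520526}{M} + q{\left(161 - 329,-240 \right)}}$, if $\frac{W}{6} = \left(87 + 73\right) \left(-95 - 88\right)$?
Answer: $\frac{592515}{16580419234} \approx 3.5736 \cdot 10^{-5}$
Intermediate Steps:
$W = -175680$ ($W = 6 \left(87 + 73\right) \left(-95 - 88\right) = 6 \cdot 160 \left(-183\right) = 6 \left(-29280\right) = -175680$)
$q{\left(t,L \right)} = L + t^{2}$ ($q{\left(t,L \right)} = t^{2} + L = L + t^{2}$)
$M = -592515$ ($M = 3 \left(-373185 - -175680\right) = 3 \left(-373185 + 175680\right) = 3 \left(-197505\right) = -592515$)
$\frac{1}{\frac{520526}{M} + q{\left(161 - 329,-240 \right)}} = \frac{1}{\frac{520526}{-592515} - \left(240 - \left(161 - 329\right)^{2}\right)} = \frac{1}{520526 \left(- \frac{1}{592515}\right) - \left(240 - \left(161 - 329\right)^{2}\right)} = \frac{1}{- \frac{520526}{592515} - \left(240 - \left(-168\right)^{2}\right)} = \frac{1}{- \frac{520526}{592515} + \left(-240 + 28224\right)} = \frac{1}{- \frac{520526}{592515} + 27984} = \frac{1}{\frac{16580419234}{592515}} = \frac{592515}{16580419234}$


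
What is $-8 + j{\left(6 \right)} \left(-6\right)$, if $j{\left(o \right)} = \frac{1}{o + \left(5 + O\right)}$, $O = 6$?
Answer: $- \frac{142}{17} \approx -8.3529$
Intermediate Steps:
$j{\left(o \right)} = \frac{1}{11 + o}$ ($j{\left(o \right)} = \frac{1}{o + \left(5 + 6\right)} = \frac{1}{o + 11} = \frac{1}{11 + o}$)
$-8 + j{\left(6 \right)} \left(-6\right) = -8 + \frac{1}{11 + 6} \left(-6\right) = -8 + \frac{1}{17} \left(-6\right) = -8 - \frac{6}{17} = - \frac{142}{17}$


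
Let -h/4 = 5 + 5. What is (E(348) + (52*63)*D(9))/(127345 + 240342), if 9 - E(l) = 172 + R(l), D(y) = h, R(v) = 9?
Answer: -131212/367687 ≈ -0.35686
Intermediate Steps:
h = -40 (h = -4*(5 + 5) = -4*10 = -40)
D(y) = -40
E(l) = -172 (E(l) = 9 - (172 + 9) = 9 - 1*181 = 9 - 181 = -172)
(E(348) + (52*63)*D(9))/(127345 + 240342) = (-172 + (52*63)*(-40))/(127345 + 240342) = (-172 + 3276*(-40))/367687 = (-172 - 131040)*(1/367687) = -131212*1/367687 = -131212/367687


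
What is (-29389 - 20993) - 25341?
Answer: -75723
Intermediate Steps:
(-29389 - 20993) - 25341 = -50382 - 25341 = -75723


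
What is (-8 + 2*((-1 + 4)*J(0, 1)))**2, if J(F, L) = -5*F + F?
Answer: 64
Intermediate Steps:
J(F, L) = -4*F
(-8 + 2*((-1 + 4)*J(0, 1)))**2 = (-8 + 2*((-1 + 4)*(-4*0)))**2 = (-8 + 2*(3*0))**2 = (-8 + 2*0)**2 = (-8 + 0)**2 = (-8)**2 = 64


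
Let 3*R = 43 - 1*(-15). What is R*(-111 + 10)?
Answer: -5858/3 ≈ -1952.7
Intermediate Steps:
R = 58/3 (R = (43 - 1*(-15))/3 = (43 + 15)/3 = (⅓)*58 = 58/3 ≈ 19.333)
R*(-111 + 10) = 58*(-111 + 10)/3 = (58/3)*(-101) = -5858/3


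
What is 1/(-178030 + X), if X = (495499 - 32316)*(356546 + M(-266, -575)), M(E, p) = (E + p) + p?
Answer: 1/164490000760 ≈ 6.0794e-12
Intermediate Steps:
M(E, p) = E + 2*p
X = 164490178790 (X = (495499 - 32316)*(356546 + (-266 + 2*(-575))) = 463183*(356546 + (-266 - 1150)) = 463183*(356546 - 1416) = 463183*355130 = 164490178790)
1/(-178030 + X) = 1/(-178030 + 164490178790) = 1/164490000760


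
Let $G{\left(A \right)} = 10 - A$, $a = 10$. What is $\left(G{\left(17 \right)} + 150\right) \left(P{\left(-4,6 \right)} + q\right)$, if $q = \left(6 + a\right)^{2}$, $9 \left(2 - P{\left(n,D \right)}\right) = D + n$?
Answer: $\frac{331760}{9} \approx 36862.0$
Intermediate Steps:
$P{\left(n,D \right)} = 2 - \frac{D}{9} - \frac{n}{9}$ ($P{\left(n,D \right)} = 2 - \frac{D + n}{9} = 2 - \left(\frac{D}{9} + \frac{n}{9}\right) = 2 - \frac{D}{9} - \frac{n}{9}$)
$q = 256$ ($q = \left(6 + 10\right)^{2} = 16^{2} = 256$)
$\left(G{\left(17 \right)} + 150\right) \left(P{\left(-4,6 \right)} + q\right) = \left(\left(10 - 17\right) + 150\right) \left(\left(2 - \frac{2}{3} - - \frac{4}{9}\right) + 256\right) = \left(\left(10 - 17\right) + 150\right) \left(\left(2 - \frac{2}{3} + \frac{4}{9}\right) + 256\right) = \left(-7 + 150\right) \left(\frac{16}{9} + 256\right) = 143 \cdot \frac{2320}{9} = \frac{331760}{9}$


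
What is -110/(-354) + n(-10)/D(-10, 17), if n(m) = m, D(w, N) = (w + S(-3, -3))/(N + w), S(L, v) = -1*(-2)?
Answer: 6415/708 ≈ 9.0607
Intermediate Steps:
S(L, v) = 2
D(w, N) = (2 + w)/(N + w) (D(w, N) = (w + 2)/(N + w) = (2 + w)/(N + w))
-110/(-354) + n(-10)/D(-10, 17) = -110/(-354) - 10*(17 - 10)/(2 - 10) = -110*(-1/354) - 10/(-8/7) = 55/177 - 10/((1/7)*(-8)) = 55/177 - 10/(-8/7) = 55/177 - 10*(-7/8) = 55/177 + 35/4 = 6415/708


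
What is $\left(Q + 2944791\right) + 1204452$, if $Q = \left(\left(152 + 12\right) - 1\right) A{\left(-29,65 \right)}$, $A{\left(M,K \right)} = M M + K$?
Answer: $4296921$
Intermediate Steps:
$A{\left(M,K \right)} = K + M^{2}$ ($A{\left(M,K \right)} = M^{2} + K = K + M^{2}$)
$Q = 147678$ ($Q = \left(\left(152 + 12\right) - 1\right) \left(65 + \left(-29\right)^{2}\right) = \left(164 - 1\right) \left(65 + 841\right) = 163 \cdot 906 = 147678$)
$\left(Q + 2944791\right) + 1204452 = \left(147678 + 2944791\right) + 1204452 = 3092469 + 1204452 = 4296921$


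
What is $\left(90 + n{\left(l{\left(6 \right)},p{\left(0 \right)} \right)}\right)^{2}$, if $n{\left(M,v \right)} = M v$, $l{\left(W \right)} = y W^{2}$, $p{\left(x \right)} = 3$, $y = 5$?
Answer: $396900$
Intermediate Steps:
$l{\left(W \right)} = 5 W^{2}$
$\left(90 + n{\left(l{\left(6 \right)},p{\left(0 \right)} \right)}\right)^{2} = \left(90 + 5 \cdot 6^{2} \cdot 3\right)^{2} = \left(90 + 5 \cdot 36 \cdot 3\right)^{2} = \left(90 + 180 \cdot 3\right)^{2} = \left(90 + 540\right)^{2} = 630^{2} = 396900$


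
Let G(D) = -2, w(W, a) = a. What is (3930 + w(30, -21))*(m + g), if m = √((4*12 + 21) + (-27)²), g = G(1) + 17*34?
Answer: 2251584 + 3909*√798 ≈ 2.3620e+6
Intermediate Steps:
g = 576 (g = -2 + 17*34 = -2 + 578 = 576)
m = √798 (m = √((48 + 21) + 729) = √(69 + 729) = √798 ≈ 28.249)
(3930 + w(30, -21))*(m + g) = (3930 - 21)*(√798 + 576) = 3909*(576 + √798) = 2251584 + 3909*√798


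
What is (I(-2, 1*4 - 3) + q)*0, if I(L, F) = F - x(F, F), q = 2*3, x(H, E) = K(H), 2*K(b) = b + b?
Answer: 0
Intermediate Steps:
K(b) = b (K(b) = (b + b)/2 = (2*b)/2 = b)
x(H, E) = H
q = 6
I(L, F) = 0 (I(L, F) = F - F = 0)
(I(-2, 1*4 - 3) + q)*0 = (0 + 6)*0 = 6*0 = 0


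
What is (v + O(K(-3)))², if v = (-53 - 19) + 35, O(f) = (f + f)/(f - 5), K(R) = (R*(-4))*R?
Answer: 2088025/1681 ≈ 1242.1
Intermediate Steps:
K(R) = -4*R² (K(R) = (-4*R)*R = -4*R²)
O(f) = 2*f/(-5 + f) (O(f) = (2*f)/(-5 + f) = 2*f/(-5 + f))
v = -37 (v = -72 + 35 = -37)
(v + O(K(-3)))² = (-37 + 2*(-4*(-3)²)/(-5 - 4*(-3)²))² = (-37 + 2*(-4*9)/(-5 - 4*9))² = (-37 + 2*(-36)/(-5 - 36))² = (-37 + 2*(-36)/(-41))² = (-37 + 2*(-36)*(-1/41))² = (-37 + 72/41)² = (-1445/41)² = 2088025/1681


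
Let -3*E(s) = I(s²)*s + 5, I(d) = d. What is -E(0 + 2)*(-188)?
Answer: -2444/3 ≈ -814.67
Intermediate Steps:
E(s) = -5/3 - s³/3 (E(s) = -(s²*s + 5)/3 = -(s³ + 5)/3 = -(5 + s³)/3 = -5/3 - s³/3)
-E(0 + 2)*(-188) = -(-5/3 - (0 + 2)³/3)*(-188) = -(-5/3 - ⅓*2³)*(-188) = -(-5/3 - ⅓*8)*(-188) = -(-5/3 - 8/3)*(-188) = -(-13)*(-188)/3 = -1*2444/3 = -2444/3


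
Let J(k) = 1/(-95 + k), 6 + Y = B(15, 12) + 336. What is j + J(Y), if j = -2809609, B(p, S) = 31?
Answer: -747355993/266 ≈ -2.8096e+6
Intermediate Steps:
Y = 361 (Y = -6 + (31 + 336) = -6 + 367 = 361)
j + J(Y) = -2809609 + 1/(-95 + 361) = -2809609 + 1/266 = -747355993/266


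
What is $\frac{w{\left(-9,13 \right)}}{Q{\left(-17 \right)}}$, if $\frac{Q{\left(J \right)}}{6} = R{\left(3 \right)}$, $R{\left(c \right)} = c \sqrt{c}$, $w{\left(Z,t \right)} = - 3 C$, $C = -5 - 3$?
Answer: $\frac{4 \sqrt{3}}{9} \approx 0.7698$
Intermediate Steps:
$C = -8$
$w{\left(Z,t \right)} = 24$ ($w{\left(Z,t \right)} = \left(-3\right) \left(-8\right) = 24$)
$R{\left(c \right)} = c^{\frac{3}{2}}$
$Q{\left(J \right)} = 18 \sqrt{3}$ ($Q{\left(J \right)} = 6 \cdot 3^{\frac{3}{2}} = 6 \cdot 3 \sqrt{3} = 18 \sqrt{3}$)
$\frac{w{\left(-9,13 \right)}}{Q{\left(-17 \right)}} = \frac{24}{18 \sqrt{3}} = 24 \frac{\sqrt{3}}{54} = \frac{4 \sqrt{3}}{9}$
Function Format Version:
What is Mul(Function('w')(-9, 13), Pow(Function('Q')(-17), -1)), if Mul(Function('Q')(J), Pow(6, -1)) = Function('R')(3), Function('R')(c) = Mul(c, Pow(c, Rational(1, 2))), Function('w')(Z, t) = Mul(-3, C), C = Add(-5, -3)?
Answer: Mul(Rational(4, 9), Pow(3, Rational(1, 2))) ≈ 0.76980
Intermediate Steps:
C = -8
Function('w')(Z, t) = 24 (Function('w')(Z, t) = Mul(-3, -8) = 24)
Function('R')(c) = Pow(c, Rational(3, 2))
Function('Q')(J) = Mul(18, Pow(3, Rational(1, 2))) (Function('Q')(J) = Mul(6, Pow(3, Rational(3, 2))) = Mul(6, Mul(3, Pow(3, Rational(1, 2)))) = Mul(18, Pow(3, Rational(1, 2))))
Mul(Function('w')(-9, 13), Pow(Function('Q')(-17), -1)) = Mul(24, Pow(Mul(18, Pow(3, Rational(1, 2))), -1)) = Mul(24, Mul(Rational(1, 54), Pow(3, Rational(1, 2)))) = Mul(Rational(4, 9), Pow(3, Rational(1, 2)))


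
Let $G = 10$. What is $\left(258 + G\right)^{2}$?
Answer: $71824$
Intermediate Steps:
$\left(258 + G\right)^{2} = \left(258 + 10\right)^{2} = 268^{2} = 71824$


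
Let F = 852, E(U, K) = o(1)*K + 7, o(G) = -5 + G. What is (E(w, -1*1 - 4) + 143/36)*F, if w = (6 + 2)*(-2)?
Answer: 79165/3 ≈ 26388.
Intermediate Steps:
w = -16 (w = 8*(-2) = -16)
E(U, K) = 7 - 4*K (E(U, K) = (-5 + 1)*K + 7 = -4*K + 7 = 7 - 4*K)
(E(w, -1*1 - 4) + 143/36)*F = ((7 - 4*(-1*1 - 4)) + 143/36)*852 = ((7 - 4*(-1 - 4)) + 143*(1/36))*852 = ((7 - 4*(-5)) + 143/36)*852 = ((7 + 20) + 143/36)*852 = (27 + 143/36)*852 = (1115/36)*852 = 79165/3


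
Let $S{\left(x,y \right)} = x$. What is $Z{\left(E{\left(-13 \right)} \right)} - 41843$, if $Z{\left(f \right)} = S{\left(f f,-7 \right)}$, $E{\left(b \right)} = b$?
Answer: $-41674$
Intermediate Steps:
$Z{\left(f \right)} = f^{2}$ ($Z{\left(f \right)} = f f = f^{2}$)
$Z{\left(E{\left(-13 \right)} \right)} - 41843 = \left(-13\right)^{2} - 41843 = 169 - 41843 = -41674$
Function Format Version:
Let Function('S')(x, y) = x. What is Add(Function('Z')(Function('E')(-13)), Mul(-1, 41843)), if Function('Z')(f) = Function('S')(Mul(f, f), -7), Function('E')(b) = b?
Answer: -41674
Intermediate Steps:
Function('Z')(f) = Pow(f, 2) (Function('Z')(f) = Mul(f, f) = Pow(f, 2))
Add(Function('Z')(Function('E')(-13)), Mul(-1, 41843)) = Add(Pow(-13, 2), Mul(-1, 41843)) = Add(169, -41843) = -41674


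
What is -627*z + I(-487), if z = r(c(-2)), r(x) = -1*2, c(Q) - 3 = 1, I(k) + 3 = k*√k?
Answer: 1251 - 487*I*√487 ≈ 1251.0 - 10747.0*I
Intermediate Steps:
I(k) = -3 + k^(3/2) (I(k) = -3 + k*√k = -3 + k^(3/2))
c(Q) = 4 (c(Q) = 3 + 1 = 4)
r(x) = -2
z = -2
-627*z + I(-487) = -627*(-2) + (-3 + (-487)^(3/2)) = 1254 + (-3 - 487*I*√487) = 1251 - 487*I*√487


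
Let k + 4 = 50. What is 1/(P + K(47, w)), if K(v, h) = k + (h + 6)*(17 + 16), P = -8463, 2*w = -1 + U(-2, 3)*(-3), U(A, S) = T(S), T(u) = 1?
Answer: -1/8285 ≈ -0.00012070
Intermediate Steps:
U(A, S) = 1
k = 46 (k = -4 + 50 = 46)
w = -2 (w = (-1 + 1*(-3))/2 = (-1 - 3)/2 = (½)*(-4) = -2)
K(v, h) = 244 + 33*h (K(v, h) = 46 + (h + 6)*(17 + 16) = 46 + (6 + h)*33 = 46 + (198 + 33*h) = 244 + 33*h)
1/(P + K(47, w)) = 1/(-8463 + (244 + 33*(-2))) = 1/(-8463 + (244 - 66)) = 1/(-8463 + 178) = 1/(-8285) = -1/8285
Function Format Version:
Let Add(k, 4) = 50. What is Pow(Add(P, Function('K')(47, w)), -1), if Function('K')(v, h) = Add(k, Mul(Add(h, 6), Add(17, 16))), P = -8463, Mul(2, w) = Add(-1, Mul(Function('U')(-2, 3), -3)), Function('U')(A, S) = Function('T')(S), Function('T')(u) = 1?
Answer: Rational(-1, 8285) ≈ -0.00012070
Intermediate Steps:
Function('U')(A, S) = 1
k = 46 (k = Add(-4, 50) = 46)
w = -2 (w = Mul(Rational(1, 2), Add(-1, Mul(1, -3))) = Mul(Rational(1, 2), Add(-1, -3)) = Mul(Rational(1, 2), -4) = -2)
Function('K')(v, h) = Add(244, Mul(33, h)) (Function('K')(v, h) = Add(46, Mul(Add(h, 6), Add(17, 16))) = Add(46, Mul(Add(6, h), 33)) = Add(46, Add(198, Mul(33, h))) = Add(244, Mul(33, h)))
Pow(Add(P, Function('K')(47, w)), -1) = Pow(Add(-8463, Add(244, Mul(33, -2))), -1) = Pow(Add(-8463, Add(244, -66)), -1) = Pow(Add(-8463, 178), -1) = Pow(-8285, -1) = Rational(-1, 8285)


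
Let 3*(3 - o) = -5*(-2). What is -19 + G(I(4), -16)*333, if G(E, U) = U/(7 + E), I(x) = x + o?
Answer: -1037/2 ≈ -518.50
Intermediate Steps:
o = -⅓ (o = 3 - (-5)*(-2)/3 = 3 - ⅓*10 = 3 - 10/3 = -⅓ ≈ -0.33333)
I(x) = -⅓ + x (I(x) = x - ⅓ = -⅓ + x)
G(E, U) = U/(7 + E)
-19 + G(I(4), -16)*333 = -19 - 16/(7 + (-⅓ + 4))*333 = -19 - 16/(7 + 11/3)*333 = -19 - 16/32/3*333 = -19 - 16*3/32*333 = -19 - 3/2*333 = -19 - 999/2 = -1037/2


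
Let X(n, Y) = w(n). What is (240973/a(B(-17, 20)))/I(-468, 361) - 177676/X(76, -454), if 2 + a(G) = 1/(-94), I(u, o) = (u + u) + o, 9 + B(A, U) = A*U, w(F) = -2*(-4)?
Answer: -4781931901/217350 ≈ -22001.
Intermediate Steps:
w(F) = 8
B(A, U) = -9 + A*U
I(u, o) = o + 2*u (I(u, o) = 2*u + o = o + 2*u)
a(G) = -189/94 (a(G) = -2 + 1/(-94) = -2 - 1/94 = -189/94)
X(n, Y) = 8
(240973/a(B(-17, 20)))/I(-468, 361) - 177676/X(76, -454) = (240973/(-189/94))/(361 + 2*(-468)) - 177676/8 = (240973*(-94/189))/(361 - 936) - 177676*⅛ = -22651462/189/(-575) - 44419/2 = -22651462/189*(-1/575) - 44419/2 = 22651462/108675 - 44419/2 = -4781931901/217350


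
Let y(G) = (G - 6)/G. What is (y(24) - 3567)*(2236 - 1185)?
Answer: -14992515/4 ≈ -3.7481e+6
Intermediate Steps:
y(G) = (-6 + G)/G
(y(24) - 3567)*(2236 - 1185) = ((-6 + 24)/24 - 3567)*(2236 - 1185) = ((1/24)*18 - 3567)*1051 = (3/4 - 3567)*1051 = -14265/4*1051 = -14992515/4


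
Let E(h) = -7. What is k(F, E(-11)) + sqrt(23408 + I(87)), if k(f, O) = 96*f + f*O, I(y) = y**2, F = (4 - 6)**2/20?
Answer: 89/5 + sqrt(30977) ≈ 193.80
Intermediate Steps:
F = 1/5 (F = (-2)**2*(1/20) = 4*(1/20) = 1/5 ≈ 0.20000)
k(f, O) = 96*f + O*f
k(F, E(-11)) + sqrt(23408 + I(87)) = (96 - 7)/5 + sqrt(23408 + 87**2) = (1/5)*89 + sqrt(23408 + 7569) = 89/5 + sqrt(30977)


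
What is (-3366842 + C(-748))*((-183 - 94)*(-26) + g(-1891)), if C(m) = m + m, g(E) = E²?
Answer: -12069034626054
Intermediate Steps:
C(m) = 2*m
(-3366842 + C(-748))*((-183 - 94)*(-26) + g(-1891)) = (-3366842 + 2*(-748))*((-183 - 94)*(-26) + (-1891)²) = (-3366842 - 1496)*(-277*(-26) + 3575881) = -3368338*(7202 + 3575881) = -3368338*3583083 = -12069034626054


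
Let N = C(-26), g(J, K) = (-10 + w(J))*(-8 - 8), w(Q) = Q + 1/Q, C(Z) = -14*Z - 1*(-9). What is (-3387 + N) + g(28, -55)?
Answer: -23118/7 ≈ -3302.6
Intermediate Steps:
C(Z) = 9 - 14*Z (C(Z) = -14*Z + 9 = 9 - 14*Z)
g(J, K) = 160 - 16*J - 16/J (g(J, K) = (-10 + (J + 1/J))*(-8 - 8) = (-10 + J + 1/J)*(-16) = 160 - 16*J - 16/J)
N = 373 (N = 9 - 14*(-26) = 9 + 364 = 373)
(-3387 + N) + g(28, -55) = (-3387 + 373) + (160 - 16*28 - 16/28) = -3014 + (160 - 448 - 16*1/28) = -3014 + (160 - 448 - 4/7) = -3014 - 2020/7 = -23118/7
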